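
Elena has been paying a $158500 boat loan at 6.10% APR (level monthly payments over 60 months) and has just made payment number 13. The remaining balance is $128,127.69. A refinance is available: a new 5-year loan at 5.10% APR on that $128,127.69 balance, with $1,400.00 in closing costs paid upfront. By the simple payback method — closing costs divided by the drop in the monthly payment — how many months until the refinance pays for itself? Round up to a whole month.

Current payment = 158,500 × 6.1%/12 / (1 − (1+0.0050833)^−60) = $3,071.62.
Refinanced payment = 128,127.69 × 0.0042500 / (1 − (1+0.0042500)^−60) = $2,423.80.
Monthly savings = $3,071.62 − $2,423.80 = $647.82.
Break-even = $1,400.00 / $647.82 = 2.16 → 3 months.

3 months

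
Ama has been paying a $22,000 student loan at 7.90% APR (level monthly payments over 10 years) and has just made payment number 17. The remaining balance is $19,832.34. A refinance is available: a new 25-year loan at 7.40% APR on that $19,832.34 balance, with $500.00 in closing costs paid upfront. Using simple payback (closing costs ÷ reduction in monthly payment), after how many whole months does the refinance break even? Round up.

5 months

Current payment = 22,000 × 7.9%/12 / (1 − (1+0.0065833)^−120) = $265.76.
Refinanced payment = 19,832.34 × 0.0061667 / (1 − (1+0.0061667)^−300) = $145.27.
Monthly savings = $265.76 − $145.27 = $120.49.
Break-even = $500.00 / $120.49 = 4.15 → 5 months.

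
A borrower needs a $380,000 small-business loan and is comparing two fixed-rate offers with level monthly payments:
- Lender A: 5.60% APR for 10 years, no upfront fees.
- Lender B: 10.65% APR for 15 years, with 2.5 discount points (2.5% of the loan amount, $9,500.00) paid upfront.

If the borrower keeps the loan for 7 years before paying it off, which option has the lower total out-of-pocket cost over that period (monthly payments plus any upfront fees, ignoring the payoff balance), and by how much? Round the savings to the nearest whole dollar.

Lender A: at 5.60% the monthly rate is 0.0046667, so the payment is 380,000 × 0.0046667 / (1 − 1.0046667^−120) = $4,142.85.
Lender B: monthly rate = 10.65%/12 = 0.0088750; payment = 380,000 × 0.0088750 / (1 − (1+0.0088750)^−180) = $4,235.92.
Over 84 months: Lender A costs 84 × $4,142.85 = $347,999.40; Lender B costs 84 × $4,235.92 + $9,500.00 = $365,317.28.
Lender A is cheaper by $365,317.28 − $347,999.40 = $17,317.88.

Lender A by $17,318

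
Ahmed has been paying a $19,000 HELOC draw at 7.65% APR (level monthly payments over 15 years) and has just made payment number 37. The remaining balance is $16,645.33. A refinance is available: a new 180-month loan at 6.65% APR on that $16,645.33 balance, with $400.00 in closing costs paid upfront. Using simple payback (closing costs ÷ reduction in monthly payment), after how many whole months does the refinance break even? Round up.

13 months

Current payment = 19,000 × 7.65%/12 / (1 − (1+0.0063750)^−180) = $177.76.
Refinanced payment = 16,645.33 × 0.0055417 / (1 − (1+0.0055417)^−180) = $146.37.
Monthly savings = $177.76 − $146.37 = $31.39.
Break-even = $400.00 / $31.39 = 12.74 → 13 months.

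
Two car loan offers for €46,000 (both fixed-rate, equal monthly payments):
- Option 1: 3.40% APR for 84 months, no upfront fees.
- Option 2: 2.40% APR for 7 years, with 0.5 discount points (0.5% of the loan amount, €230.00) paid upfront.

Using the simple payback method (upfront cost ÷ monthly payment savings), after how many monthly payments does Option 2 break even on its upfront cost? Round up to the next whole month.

Option 1: at 3.40% the monthly rate is 0.0028333, so the payment is 46,000 × 0.0028333 / (1 − 1.0028333^−84) = €616.14.
Option 2: at 2.40% the monthly rate is 0.0020000, so the payment is 46,000 × 0.0020000 / (1 − 1.0020000^−84) = €595.45.
Monthly savings = €616.14 − €595.45 = €20.69.
Break-even = €230.00 / €20.69 = 11.12 → 12 months.

12 months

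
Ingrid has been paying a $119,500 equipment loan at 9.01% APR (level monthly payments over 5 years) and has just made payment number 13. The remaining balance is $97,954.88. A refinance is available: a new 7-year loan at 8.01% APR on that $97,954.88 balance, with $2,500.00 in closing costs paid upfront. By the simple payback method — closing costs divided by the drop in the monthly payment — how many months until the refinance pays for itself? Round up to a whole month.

Current payment = 119,500 × 9.01%/12 / (1 − (1+0.0075083)^−60) = $2,481.20.
Refinanced payment = 97,954.88 × 0.0066750 / (1 − (1+0.0066750)^−84) = $1,527.23.
Monthly savings = $2,481.20 − $1,527.23 = $953.97.
Break-even = $2,500.00 / $953.97 = 2.62 → 3 months.

3 months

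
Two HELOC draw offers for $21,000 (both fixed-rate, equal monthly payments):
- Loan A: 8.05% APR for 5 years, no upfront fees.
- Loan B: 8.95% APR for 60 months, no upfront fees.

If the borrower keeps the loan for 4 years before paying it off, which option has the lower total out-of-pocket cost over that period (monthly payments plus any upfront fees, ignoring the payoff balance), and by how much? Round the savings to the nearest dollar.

Loan A: at 8.05% the monthly rate is 0.0067083, so the payment is 21,000 × 0.0067083 / (1 − 1.0067083^−60) = $426.31.
Loan B: at 8.95% the monthly rate is 0.0074583, so the payment is 21,000 × 0.0074583 / (1 − 1.0074583^−60) = $435.42.
Over 48 months: Loan A costs 48 × $426.31 = $20,462.88; Loan B costs 48 × $435.42 = $20,900.16.
Loan A is cheaper by $20,900.16 − $20,462.88 = $437.28.

Loan A by $437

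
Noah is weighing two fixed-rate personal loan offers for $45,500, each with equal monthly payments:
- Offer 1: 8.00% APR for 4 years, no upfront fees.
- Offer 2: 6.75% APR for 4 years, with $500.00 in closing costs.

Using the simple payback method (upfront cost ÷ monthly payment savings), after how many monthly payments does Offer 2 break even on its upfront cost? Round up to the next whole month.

19 months

Offer 1: monthly rate = 8%/12 = 0.0066667; payment = 45,500 × 0.0066667 / (1 − (1+0.0066667)^−48) = $1,110.79.
Offer 2: at 6.75% the monthly rate is 0.0056250, so the payment is 45,500 × 0.0056250 / (1 − 1.0056250^−48) = $1,084.28.
Monthly savings = $1,110.79 − $1,084.28 = $26.51.
Break-even = $500.00 / $26.51 = 18.86 → 19 months.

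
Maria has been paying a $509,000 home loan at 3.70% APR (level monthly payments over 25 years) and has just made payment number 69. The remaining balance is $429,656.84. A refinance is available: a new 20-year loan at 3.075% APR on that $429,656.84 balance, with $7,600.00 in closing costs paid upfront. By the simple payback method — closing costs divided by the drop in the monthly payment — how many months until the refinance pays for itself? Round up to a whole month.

38 months

Current payment = 509,000 × 3.7%/12 / (1 − (1+0.0030833)^−300) = $2,603.10.
Refinanced payment = 429,656.84 × 0.0025625 / (1 − (1+0.0025625)^−240) = $2,399.03.
Monthly savings = $2,603.10 − $2,399.03 = $204.07.
Break-even = $7,600.00 / $204.07 = 37.24 → 38 months.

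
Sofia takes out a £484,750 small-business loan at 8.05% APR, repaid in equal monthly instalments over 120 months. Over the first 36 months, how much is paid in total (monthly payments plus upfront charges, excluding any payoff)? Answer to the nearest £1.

£212,190

At 8.05% the monthly rate is 0.0067083, so the payment is 484,750 × 0.0067083 / (1 − 1.0067083^−120) = £5,894.17.
Total outlay = 36 × £5,894.17 = £212,190.12.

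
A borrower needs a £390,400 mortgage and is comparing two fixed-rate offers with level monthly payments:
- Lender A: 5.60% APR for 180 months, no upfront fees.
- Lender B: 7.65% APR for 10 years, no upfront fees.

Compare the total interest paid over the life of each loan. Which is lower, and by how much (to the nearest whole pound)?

Lender B by £18,148

Lender A: monthly rate = 5.6%/12 = 0.0046667; payment = 390,400 × 0.0046667 / (1 − (1+0.0046667)^−180) = £3,210.65.
Total interest on Lender A = 180 × £3,210.65 − £390,400 = £187,517.00.
Lender B: monthly rate = 7.65%/12 = 0.0063750; payment = 390,400 × 0.0063750 / (1 − (1+0.0063750)^−120) = £4,664.74.
Total interest on Lender B = 120 × £4,664.74 − £390,400 = £169,368.80.
Lender B is lower by £18,148.20.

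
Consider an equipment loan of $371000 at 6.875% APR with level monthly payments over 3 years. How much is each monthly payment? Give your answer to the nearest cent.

Monthly rate = 6.875%/12 = 0.0057292; payment = 371,000 × 0.0057292 / (1 − (1+0.0057292)^−36) = $11,434.21.

$11,434.21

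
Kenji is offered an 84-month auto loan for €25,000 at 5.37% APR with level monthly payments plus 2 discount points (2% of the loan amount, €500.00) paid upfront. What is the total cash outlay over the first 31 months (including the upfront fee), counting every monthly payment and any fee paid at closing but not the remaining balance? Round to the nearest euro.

Monthly rate = 5.37%/12 = 0.0044750; payment = 25,000 × 0.0044750 / (1 − (1+0.0044750)^−84) = €357.71.
Total outlay = 31 × €357.71 + €500.00 = €11,589.01.

€11,589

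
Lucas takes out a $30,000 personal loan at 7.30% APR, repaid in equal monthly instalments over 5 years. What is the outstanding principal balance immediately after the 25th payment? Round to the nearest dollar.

With monthly rate i = 7.3%/12 = 0.0060833, the balance after k of n payments is P · [(1+i)^n − (1+i)^k] / [(1+i)^n − 1].
(1+0.0060833)^60 = 1.43892207 and (1+0.0060833)^25 = 1.16372098, so the balance is 30,000 × (1.43892207 − 1.16372098) / (1.43892207 − 1) = $18,809.79.

$18,810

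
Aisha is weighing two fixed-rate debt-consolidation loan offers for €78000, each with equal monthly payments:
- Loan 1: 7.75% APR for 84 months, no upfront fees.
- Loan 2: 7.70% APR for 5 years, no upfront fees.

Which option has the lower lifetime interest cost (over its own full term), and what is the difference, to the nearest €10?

Loan 2 by €7,080

Loan 1: monthly rate = 7.75%/12 = 0.0064583; payment = 78,000 × 0.0064583 / (1 − (1+0.0064583)^−84) = €1,206.03.
Total interest on Loan 1 = 84 × €1,206.03 − €78,000 = €23,306.52.
Loan 2: at 7.70% the monthly rate is 0.0064167, so the payment is 78,000 × 0.0064167 / (1 − 1.0064167^−60) = €1,570.38.
Total interest on Loan 2 = 60 × €1,570.38 − €78,000 = €16,222.80.
Loan 2 is lower by €7,083.72.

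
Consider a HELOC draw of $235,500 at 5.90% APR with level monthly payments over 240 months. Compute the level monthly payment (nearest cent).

$1,673.64

Monthly rate = 5.9%/12 = 0.0049167; payment = 235,500 × 0.0049167 / (1 − (1+0.0049167)^−240) = $1,673.64.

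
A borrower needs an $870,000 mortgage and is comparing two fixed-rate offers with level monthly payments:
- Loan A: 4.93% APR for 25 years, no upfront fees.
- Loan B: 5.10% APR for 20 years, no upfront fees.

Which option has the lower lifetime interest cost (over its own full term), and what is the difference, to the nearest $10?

Loan A: monthly rate = 4.93%/12 = 0.0041083; payment = 870,000 × 0.0041083 / (1 − (1+0.0041083)^−300) = $5,050.51.
Total interest on Loan A = 300 × $5,050.51 − $870,000 = $645,153.00.
Loan B: at 5.10% the monthly rate is 0.0042500, so the payment is 870,000 × 0.0042500 / (1 − 1.0042500^−240) = $5,789.78.
Total interest on Loan B = 240 × $5,789.78 − $870,000 = $519,547.20.
Loan B is lower by $125,605.80.

Loan B by $125,610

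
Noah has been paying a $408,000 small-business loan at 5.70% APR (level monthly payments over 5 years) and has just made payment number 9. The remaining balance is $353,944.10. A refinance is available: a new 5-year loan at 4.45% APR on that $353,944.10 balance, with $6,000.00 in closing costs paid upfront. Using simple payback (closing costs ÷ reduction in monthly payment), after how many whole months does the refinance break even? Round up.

Current payment = 408,000 × 5.7%/12 / (1 − (1+0.0047500)^−60) = $7,830.99.
Refinanced payment = 353,944.10 × 0.0037083 / (1 − (1+0.0037083)^−60) = $6,590.54.
Monthly savings = $7,830.99 − $6,590.54 = $1,240.45.
Break-even = $6,000.00 / $1,240.45 = 4.84 → 5 months.

5 months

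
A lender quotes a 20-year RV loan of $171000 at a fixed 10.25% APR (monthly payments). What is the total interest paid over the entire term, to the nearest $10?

At 10.25% the monthly rate is 0.0085417, so the payment is 171,000 × 0.0085417 / (1 − 1.0085417^−240) = $1,678.61.
Total paid = 240 × $1,678.61 = $402,866.40; interest = $402,866.40 − $171,000 = $231,866.40.

$231,870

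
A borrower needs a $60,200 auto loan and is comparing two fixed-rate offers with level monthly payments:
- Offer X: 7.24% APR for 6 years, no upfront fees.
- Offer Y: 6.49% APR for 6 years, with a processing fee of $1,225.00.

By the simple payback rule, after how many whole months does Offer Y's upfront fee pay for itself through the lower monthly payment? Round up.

Offer X: at 7.24% the monthly rate is 0.0060333, so the payment is 60,200 × 0.0060333 / (1 − 1.0060333^−72) = $1,033.30.
Offer Y: monthly rate = 6.49%/12 = 0.0054083; payment = 60,200 × 0.0054083 / (1 − (1+0.0054083)^−72) = $1,011.67.
Monthly savings = $1,033.30 − $1,011.67 = $21.63.
Break-even = $1,225.00 / $21.63 = 56.63 → 57 months.

57 months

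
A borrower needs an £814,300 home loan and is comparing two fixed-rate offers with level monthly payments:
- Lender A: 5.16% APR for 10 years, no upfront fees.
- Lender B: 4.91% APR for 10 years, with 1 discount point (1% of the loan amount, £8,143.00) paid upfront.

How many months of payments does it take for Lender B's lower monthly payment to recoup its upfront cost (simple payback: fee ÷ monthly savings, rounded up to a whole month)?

Lender A: monthly rate = 5.16%/12 = 0.0043000; payment = 814,300 × 0.0043000 / (1 − (1+0.0043000)^−120) = £8,700.74.
Lender B: at 4.91% the monthly rate is 0.0040917, so the payment is 814,300 × 0.0040917 / (1 − 1.0040917^−120) = £8,601.14.
Monthly savings = £8,700.74 − £8,601.14 = £99.60.
Break-even = £8,143.00 / £99.60 = 81.76 → 82 months.

82 months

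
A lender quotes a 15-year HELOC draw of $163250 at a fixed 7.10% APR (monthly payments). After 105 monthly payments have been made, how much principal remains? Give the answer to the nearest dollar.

$89,221

With monthly rate i = 7.1%/12 = 0.0059167, the balance after k of n payments is P · [(1+i)^n − (1+i)^k] / [(1+i)^n − 1].
(1+0.0059167)^180 = 2.89174969 and (1+0.0059167)^105 = 1.85784897, so the balance is 163,250 × (2.89174969 − 1.85784897) / (2.89174969 − 1) = $89,221.26.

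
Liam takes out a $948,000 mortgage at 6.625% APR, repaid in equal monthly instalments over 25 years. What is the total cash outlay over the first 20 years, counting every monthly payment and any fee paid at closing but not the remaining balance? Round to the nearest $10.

$1,554,050

Monthly rate = 6.625%/12 = 0.0055208; payment = 948,000 × 0.0055208 / (1 − (1+0.0055208)^−300) = $6,475.21.
Total outlay = 240 × $6,475.21 = $1,554,050.40.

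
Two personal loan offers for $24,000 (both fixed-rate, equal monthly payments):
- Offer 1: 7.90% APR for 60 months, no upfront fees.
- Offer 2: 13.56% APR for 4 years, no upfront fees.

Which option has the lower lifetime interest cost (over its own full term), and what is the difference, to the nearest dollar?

Offer 1: at 7.90% the monthly rate is 0.0065833, so the payment is 24,000 × 0.0065833 / (1 − 1.0065833^−60) = $485.49.
Total interest on Offer 1 = 60 × $485.49 − $24,000 = $5,129.40.
Offer 2: monthly rate = 13.56%/12 = 0.0113000; payment = 24,000 × 0.0113000 / (1 − (1+0.0113000)^−48) = $650.55.
Total interest on Offer 2 = 48 × $650.55 − $24,000 = $7,226.40.
Offer 1 is lower by $2,097.00.

Offer 1 by $2,097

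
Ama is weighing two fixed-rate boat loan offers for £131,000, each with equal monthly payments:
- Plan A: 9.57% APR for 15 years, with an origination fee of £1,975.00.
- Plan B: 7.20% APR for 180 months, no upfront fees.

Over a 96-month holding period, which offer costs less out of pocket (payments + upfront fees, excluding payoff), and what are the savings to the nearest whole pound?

Plan A: monthly rate = 9.57%/12 = 0.0079750; payment = 131,000 × 0.0079750 / (1 − (1+0.0079750)^−180) = £1,373.47.
Plan B: monthly rate = 7.2%/12 = 0.0060000; payment = 131,000 × 0.0060000 / (1 − (1+0.0060000)^−180) = £1,192.16.
Over 96 months: Plan A costs 96 × £1,373.47 + £1,975.00 = £133,828.12; Plan B costs 96 × £1,192.16 = £114,447.36.
Plan B is cheaper by £133,828.12 − £114,447.36 = £19,380.76.

Plan B by £19,381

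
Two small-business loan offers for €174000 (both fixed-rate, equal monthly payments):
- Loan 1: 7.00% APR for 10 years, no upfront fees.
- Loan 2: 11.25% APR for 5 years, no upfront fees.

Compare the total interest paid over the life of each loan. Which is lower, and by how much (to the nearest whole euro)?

Loan 2 by €14,140

Loan 1: at 7.00% the monthly rate is 0.0058333, so the payment is 174,000 × 0.0058333 / (1 − 1.0058333^−120) = €2,020.29.
Total interest on Loan 1 = 120 × €2,020.29 − €174,000 = €68,434.80.
Loan 2: at 11.25% the monthly rate is 0.0093750, so the payment is 174,000 × 0.0093750 / (1 − 1.0093750^−60) = €3,804.91.
Total interest on Loan 2 = 60 × €3,804.91 − €174,000 = €54,294.60.
Loan 2 is lower by €14,140.20.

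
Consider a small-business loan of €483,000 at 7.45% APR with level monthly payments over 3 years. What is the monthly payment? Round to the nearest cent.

€15,013.21

Monthly rate = 7.45%/12 = 0.0062083; payment = 483,000 × 0.0062083 / (1 − (1+0.0062083)^−36) = €15,013.21.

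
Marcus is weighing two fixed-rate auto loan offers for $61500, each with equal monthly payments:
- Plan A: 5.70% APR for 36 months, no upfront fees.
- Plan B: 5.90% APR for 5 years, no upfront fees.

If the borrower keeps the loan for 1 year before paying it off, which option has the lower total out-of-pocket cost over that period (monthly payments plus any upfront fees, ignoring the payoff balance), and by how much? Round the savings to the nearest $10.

Plan A: monthly rate = 5.7%/12 = 0.0047500; payment = 61,500 × 0.0047500 / (1 − (1+0.0047500)^−36) = $1,862.60.
Plan B: monthly rate = 5.9%/12 = 0.0049167; payment = 61,500 × 0.0049167 / (1 − (1+0.0049167)^−60) = $1,186.11.
Over 12 months: Plan A costs 12 × $1,862.60 = $22,351.20; Plan B costs 12 × $1,186.11 = $14,233.32.
Plan B is cheaper by $22,351.20 − $14,233.32 = $8,117.88.

Plan B by $8,120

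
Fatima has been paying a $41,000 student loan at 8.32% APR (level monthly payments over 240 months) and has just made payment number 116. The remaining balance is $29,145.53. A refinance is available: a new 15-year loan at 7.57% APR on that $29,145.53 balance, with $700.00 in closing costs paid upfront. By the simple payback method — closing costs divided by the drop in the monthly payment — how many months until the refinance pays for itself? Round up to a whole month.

Current payment = 41,000 × 8.32%/12 / (1 − (1+0.0069333)^−240) = $351.15.
Refinanced payment = 29,145.53 × 0.0063083 / (1 − (1+0.0063083)^−180) = $271.34.
Monthly savings = $351.15 − $271.34 = $79.81.
Break-even = $700.00 / $79.81 = 8.77 → 9 months.

9 months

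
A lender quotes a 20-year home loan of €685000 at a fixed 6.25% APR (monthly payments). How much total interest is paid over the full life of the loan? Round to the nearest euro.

€516,646

At 6.25% the monthly rate is 0.0052083, so the payment is 685,000 × 0.0052083 / (1 − 1.0052083^−240) = €5,006.86.
Total paid = 240 × €5,006.86 = €1,201,646.40; interest = €1,201,646.40 − €685,000 = €516,646.40.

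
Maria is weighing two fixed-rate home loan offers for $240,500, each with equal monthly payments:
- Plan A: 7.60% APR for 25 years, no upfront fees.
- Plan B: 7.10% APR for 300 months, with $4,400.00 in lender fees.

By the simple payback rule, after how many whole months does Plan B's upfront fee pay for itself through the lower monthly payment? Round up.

Plan A: monthly rate = 7.6%/12 = 0.0063333; payment = 240,500 × 0.0063333 / (1 − (1+0.0063333)^−300) = $1,792.95.
Plan B: at 7.10% the monthly rate is 0.0059167, so the payment is 240,500 × 0.0059167 / (1 − 1.0059167^−300) = $1,715.18.
Monthly savings = $1,792.95 − $1,715.18 = $77.77.
Break-even = $4,400.00 / $77.77 = 56.58 → 57 months.

57 months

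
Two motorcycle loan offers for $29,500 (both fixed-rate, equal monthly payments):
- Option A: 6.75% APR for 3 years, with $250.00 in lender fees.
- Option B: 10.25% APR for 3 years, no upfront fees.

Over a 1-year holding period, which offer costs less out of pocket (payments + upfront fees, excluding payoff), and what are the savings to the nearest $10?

Option A: at 6.75% the monthly rate is 0.0056250, so the payment is 29,500 × 0.0056250 / (1 − 1.0056250^−36) = $907.51.
Option B: at 10.25% the monthly rate is 0.0085417, so the payment is 29,500 × 0.0085417 / (1 − 1.0085417^−36) = $955.35.
Over 12 months: Option A costs 12 × $907.51 + $250.00 = $11,140.12; Option B costs 12 × $955.35 = $11,464.20.
Option A is cheaper by $11,464.20 − $11,140.12 = $324.08.

Option A by $320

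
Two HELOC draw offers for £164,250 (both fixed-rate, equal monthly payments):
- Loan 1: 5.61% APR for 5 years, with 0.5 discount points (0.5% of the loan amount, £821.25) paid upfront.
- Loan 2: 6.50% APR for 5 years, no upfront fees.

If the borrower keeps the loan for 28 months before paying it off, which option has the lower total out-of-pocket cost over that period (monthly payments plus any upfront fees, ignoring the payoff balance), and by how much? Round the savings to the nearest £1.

Loan 1: at 5.61% the monthly rate is 0.0046750, so the payment is 164,250 × 0.0046750 / (1 − 1.0046750^−60) = £3,145.71.
Loan 2: at 6.50% the monthly rate is 0.0054167, so the payment is 164,250 × 0.0054167 / (1 − 1.0054167^−60) = £3,213.74.
Over 28 months: Loan 1 costs 28 × £3,145.71 + £821.25 = £88,901.13; Loan 2 costs 28 × £3,213.74 = £89,984.72.
Loan 1 is cheaper by £89,984.72 − £88,901.13 = £1,083.59.

Loan 1 by £1,084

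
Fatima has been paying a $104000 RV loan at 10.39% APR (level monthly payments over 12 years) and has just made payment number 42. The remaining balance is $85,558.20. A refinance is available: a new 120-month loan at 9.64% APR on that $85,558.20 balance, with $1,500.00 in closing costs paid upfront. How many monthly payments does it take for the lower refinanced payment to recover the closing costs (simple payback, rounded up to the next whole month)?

Current payment = 104,000 × 10.39%/12 / (1 − (1+0.0086583)^−144) = $1,266.43.
Refinanced payment = 85,558.20 × 0.0080333 / (1 − (1+0.0080333)^−120) = $1,113.67.
Monthly savings = $1,266.43 − $1,113.67 = $152.76.
Break-even = $1,500.00 / $152.76 = 9.82 → 10 months.

10 months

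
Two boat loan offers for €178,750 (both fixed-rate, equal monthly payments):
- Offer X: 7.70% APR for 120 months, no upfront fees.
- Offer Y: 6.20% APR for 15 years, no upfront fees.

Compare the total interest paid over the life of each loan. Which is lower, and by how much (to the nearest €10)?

Offer X by €18,140

Offer X: monthly rate = 7.7%/12 = 0.0064167; payment = 178,750 × 0.0064167 / (1 − (1+0.0064167)^−120) = €2,140.50.
Total interest on Offer X = 120 × €2,140.50 − €178,750 = €78,110.00.
Offer Y: monthly rate = 6.2%/12 = 0.0051667; payment = 178,750 × 0.0051667 / (1 − (1+0.0051667)^−180) = €1,527.78.
Total interest on Offer Y = 180 × €1,527.78 − €178,750 = €96,250.40.
Offer X is lower by €18,140.40.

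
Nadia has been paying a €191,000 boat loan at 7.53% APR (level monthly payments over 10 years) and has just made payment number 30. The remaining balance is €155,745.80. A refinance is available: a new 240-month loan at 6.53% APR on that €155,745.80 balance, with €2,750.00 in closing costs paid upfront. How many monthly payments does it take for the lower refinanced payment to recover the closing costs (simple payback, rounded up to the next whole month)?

Current payment = 191,000 × 7.53%/12 / (1 − (1+0.0062750)^−120) = €2,270.20.
Refinanced payment = 155,745.80 × 0.0054417 / (1 − (1+0.0054417)^−240) = €1,163.95.
Monthly savings = €2,270.20 − €1,163.95 = €1,106.25.
Break-even = €2,750.00 / €1,106.25 = 2.49 → 3 months.

3 months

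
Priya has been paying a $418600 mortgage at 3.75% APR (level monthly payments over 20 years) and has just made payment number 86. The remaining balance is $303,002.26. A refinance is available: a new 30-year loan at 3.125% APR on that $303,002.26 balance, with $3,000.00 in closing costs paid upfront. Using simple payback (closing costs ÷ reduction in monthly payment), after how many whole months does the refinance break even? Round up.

3 months

Current payment = 418,600 × 3.75%/12 / (1 − (1+0.0031250)^−240) = $2,481.83.
Refinanced payment = 303,002.26 × 0.0026042 / (1 − (1+0.0026042)^−360) = $1,297.99.
Monthly savings = $2,481.83 − $1,297.99 = $1,183.84.
Break-even = $3,000.00 / $1,183.84 = 2.53 → 3 months.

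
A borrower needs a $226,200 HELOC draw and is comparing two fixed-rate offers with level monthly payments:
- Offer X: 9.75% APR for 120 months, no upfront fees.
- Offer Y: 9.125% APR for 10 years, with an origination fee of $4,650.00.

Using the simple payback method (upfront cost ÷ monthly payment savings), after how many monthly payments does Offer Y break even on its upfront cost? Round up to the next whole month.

61 months

Offer X: monthly rate = 9.75%/12 = 0.0081250; payment = 226,200 × 0.0081250 / (1 − (1+0.0081250)^−120) = $2,958.02.
Offer Y: monthly rate = 9.125%/12 = 0.0076042; payment = 226,200 × 0.0076042 / (1 − (1+0.0076042)^−120) = $2,880.73.
Monthly savings = $2,958.02 − $2,880.73 = $77.29.
Break-even = $4,650.00 / $77.29 = 60.16 → 61 months.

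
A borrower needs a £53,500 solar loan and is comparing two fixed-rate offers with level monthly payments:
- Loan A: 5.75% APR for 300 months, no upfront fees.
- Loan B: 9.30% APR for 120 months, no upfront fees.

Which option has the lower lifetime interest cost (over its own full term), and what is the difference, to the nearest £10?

Loan A: monthly rate = 5.75%/12 = 0.0047917; payment = 53,500 × 0.0047917 / (1 − (1+0.0047917)^−300) = £336.57.
Total interest on Loan A = 300 × £336.57 − £53,500 = £47,471.00.
Loan B: at 9.30% the monthly rate is 0.0077500, so the payment is 53,500 × 0.0077500 / (1 − 1.0077500^−120) = £686.43.
Total interest on Loan B = 120 × £686.43 − £53,500 = £28,871.60.
Loan B is lower by £18,599.40.

Loan B by £18,600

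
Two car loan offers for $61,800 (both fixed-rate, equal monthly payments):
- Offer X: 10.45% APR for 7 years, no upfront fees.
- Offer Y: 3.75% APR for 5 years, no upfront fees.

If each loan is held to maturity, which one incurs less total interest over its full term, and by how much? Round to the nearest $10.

Offer Y by $19,520

Offer X: at 10.45% the monthly rate is 0.0087083, so the payment is 61,800 × 0.0087083 / (1 − 1.0087083^−84) = $1,040.38.
Total interest on Offer X = 84 × $1,040.38 − $61,800 = $25,591.92.
Offer Y: monthly rate = 3.75%/12 = 0.0031250; payment = 61,800 × 0.0031250 / (1 − (1+0.0031250)^−60) = $1,131.18.
Total interest on Offer Y = 60 × $1,131.18 − $61,800 = $6,070.80.
Offer Y is lower by $19,521.12.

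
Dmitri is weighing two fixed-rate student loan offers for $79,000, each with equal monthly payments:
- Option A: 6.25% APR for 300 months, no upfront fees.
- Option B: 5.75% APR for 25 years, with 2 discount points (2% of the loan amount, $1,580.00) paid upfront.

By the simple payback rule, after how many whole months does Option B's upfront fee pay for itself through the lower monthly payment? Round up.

66 months

Option A: monthly rate = 6.25%/12 = 0.0052083; payment = 79,000 × 0.0052083 / (1 − (1+0.0052083)^−300) = $521.14.
Option B: at 5.75% the monthly rate is 0.0047917, so the payment is 79,000 × 0.0047917 / (1 − 1.0047917^−300) = $496.99.
Monthly savings = $521.14 − $496.99 = $24.15.
Break-even = $1,580.00 / $24.15 = 65.42 → 66 months.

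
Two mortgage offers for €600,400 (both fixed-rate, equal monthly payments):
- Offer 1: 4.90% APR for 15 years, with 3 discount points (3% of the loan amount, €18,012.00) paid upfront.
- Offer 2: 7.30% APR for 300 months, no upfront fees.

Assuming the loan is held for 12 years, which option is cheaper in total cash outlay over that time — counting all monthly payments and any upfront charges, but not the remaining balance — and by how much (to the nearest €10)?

Offer 2 by €69,510

Offer 1: monthly rate = 4.9%/12 = 0.0040833; payment = 600,400 × 0.0040833 / (1 − (1+0.0040833)^−180) = €4,716.71.
Offer 2: monthly rate = 7.3%/12 = 0.0060833; payment = 600,400 × 0.0060833 / (1 − (1+0.0060833)^−300) = €4,359.09.
Over 144 months: Offer 1 costs 144 × €4,716.71 + €18,012.00 = €697,218.24; Offer 2 costs 144 × €4,359.09 = €627,708.96.
Offer 2 is cheaper by €697,218.24 − €627,708.96 = €69,509.28.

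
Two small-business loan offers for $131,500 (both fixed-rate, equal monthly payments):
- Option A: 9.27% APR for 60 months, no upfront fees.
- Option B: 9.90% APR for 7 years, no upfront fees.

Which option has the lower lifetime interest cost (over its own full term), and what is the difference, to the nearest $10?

Option A by $17,990

Option A: monthly rate = 9.27%/12 = 0.0077250; payment = 131,500 × 0.0077250 / (1 − (1+0.0077250)^−60) = $2,746.99.
Total interest on Option A = 60 × $2,746.99 − $131,500 = $33,319.40.
Option B: at 9.90% the monthly rate is 0.0082500, so the payment is 131,500 × 0.0082500 / (1 − 1.0082500^−84) = $2,176.27.
Total interest on Option B = 84 × $2,176.27 − $131,500 = $51,306.68.
Option A is lower by $17,987.28.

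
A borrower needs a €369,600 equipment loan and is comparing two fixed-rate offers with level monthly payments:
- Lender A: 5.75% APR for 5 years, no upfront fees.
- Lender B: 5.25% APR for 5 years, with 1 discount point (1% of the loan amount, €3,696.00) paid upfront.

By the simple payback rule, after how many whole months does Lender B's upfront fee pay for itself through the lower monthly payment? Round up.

Lender A: at 5.75% the monthly rate is 0.0047917, so the payment is 369,600 × 0.0047917 / (1 − 1.0047917^−60) = €7,102.52.
Lender B: monthly rate = 5.25%/12 = 0.0043750; payment = 369,600 × 0.0043750 / (1 − (1+0.0043750)^−60) = €7,017.22.
Monthly savings = €7,102.52 − €7,017.22 = €85.30.
Break-even = €3,696.00 / €85.30 = 43.33 → 44 months.

44 months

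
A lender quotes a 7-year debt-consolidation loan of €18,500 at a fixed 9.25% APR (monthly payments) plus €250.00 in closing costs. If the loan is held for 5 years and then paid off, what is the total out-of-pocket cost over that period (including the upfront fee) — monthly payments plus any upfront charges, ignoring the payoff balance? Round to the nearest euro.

Monthly rate = 9.25%/12 = 0.0077083; payment = 18,500 × 0.0077083 / (1 − (1+0.0077083)^−84) = €300.00.
Total outlay = 60 × €300.00 + €250.00 = €18,250.00.

€18,250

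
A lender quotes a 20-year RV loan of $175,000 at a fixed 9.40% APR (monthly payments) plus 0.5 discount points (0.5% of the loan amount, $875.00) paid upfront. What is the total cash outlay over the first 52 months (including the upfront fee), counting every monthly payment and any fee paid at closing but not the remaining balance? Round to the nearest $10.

At 9.40% the monthly rate is 0.0078333, so the payment is 175,000 × 0.0078333 / (1 − 1.0078333^−240) = $1,619.82.
Total outlay = 52 × $1,619.82 + $875.00 = $85,105.64.

$85,110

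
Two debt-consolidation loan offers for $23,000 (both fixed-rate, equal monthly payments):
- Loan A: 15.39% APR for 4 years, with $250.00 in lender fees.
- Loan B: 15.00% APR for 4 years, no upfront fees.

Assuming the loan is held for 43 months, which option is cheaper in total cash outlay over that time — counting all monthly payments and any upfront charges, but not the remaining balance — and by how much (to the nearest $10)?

Loan B by $450

Loan A: at 15.39% the monthly rate is 0.0128250, so the payment is 23,000 × 0.0128250 / (1 − 1.0128250^−48) = $644.66.
Loan B: at 15.00% the monthly rate is 0.0125000, so the payment is 23,000 × 0.0125000 / (1 − 1.0125000^−48) = $640.11.
Over 43 months: Loan A costs 43 × $644.66 + $250.00 = $27,970.38; Loan B costs 43 × $640.11 = $27,524.73.
Loan B is cheaper by $27,970.38 − $27,524.73 = $445.65.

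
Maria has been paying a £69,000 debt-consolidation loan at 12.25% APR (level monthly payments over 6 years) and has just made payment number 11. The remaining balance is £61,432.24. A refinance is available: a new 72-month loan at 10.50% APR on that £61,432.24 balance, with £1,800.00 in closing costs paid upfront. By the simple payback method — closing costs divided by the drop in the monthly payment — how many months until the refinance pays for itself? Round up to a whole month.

Current payment = 69,000 × 12.25%/12 / (1 − (1+0.0102083)^−72) = £1,357.95.
Refinanced payment = 61,432.24 × 0.0087500 / (1 − (1+0.0087500)^−72) = £1,153.63.
Monthly savings = £1,357.95 − £1,153.63 = £204.32.
Break-even = £1,800.00 / £204.32 = 8.81 → 9 months.

9 months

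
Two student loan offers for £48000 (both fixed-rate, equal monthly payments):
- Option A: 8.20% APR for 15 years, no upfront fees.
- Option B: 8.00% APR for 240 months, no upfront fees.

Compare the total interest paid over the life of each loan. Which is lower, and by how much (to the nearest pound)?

Option A by £12,789

Option A: at 8.20% the monthly rate is 0.0068333, so the payment is 48,000 × 0.0068333 / (1 − 1.0068333^−180) = £464.27.
Total interest on Option A = 180 × £464.27 − £48,000 = £35,568.60.
Option B: at 8.00% the monthly rate is 0.0066667, so the payment is 48,000 × 0.0066667 / (1 − 1.0066667^−240) = £401.49.
Total interest on Option B = 240 × £401.49 − £48,000 = £48,357.60.
Option A is lower by £12,789.00.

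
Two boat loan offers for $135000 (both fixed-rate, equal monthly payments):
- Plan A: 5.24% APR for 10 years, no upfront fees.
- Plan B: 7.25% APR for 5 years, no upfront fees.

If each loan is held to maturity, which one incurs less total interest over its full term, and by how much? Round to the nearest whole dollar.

Plan A: at 5.24% the monthly rate is 0.0043667, so the payment is 135,000 × 0.0043667 / (1 − 1.0043667^−120) = $1,447.77.
Total interest on Plan A = 120 × $1,447.77 − $135,000 = $38,732.40.
Plan B: monthly rate = 7.25%/12 = 0.0060417; payment = 135,000 × 0.0060417 / (1 − (1+0.0060417)^−60) = $2,689.11.
Total interest on Plan B = 60 × $2,689.11 − $135,000 = $26,346.60.
Plan B is lower by $12,385.80.

Plan B by $12,386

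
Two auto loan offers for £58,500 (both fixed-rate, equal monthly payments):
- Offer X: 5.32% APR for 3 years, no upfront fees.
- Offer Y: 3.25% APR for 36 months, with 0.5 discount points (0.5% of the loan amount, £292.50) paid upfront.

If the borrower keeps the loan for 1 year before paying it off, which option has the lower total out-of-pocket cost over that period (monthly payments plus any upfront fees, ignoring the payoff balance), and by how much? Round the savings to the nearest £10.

Offer X: at 5.32% the monthly rate is 0.0044333, so the payment is 58,500 × 0.0044333 / (1 − 1.0044333^−36) = £1,761.71.
Offer Y: at 3.25% the monthly rate is 0.0027083, so the payment is 58,500 × 0.0027083 / (1 − 1.0027083^−36) = £1,707.70.
Over 12 months: Offer X costs 12 × £1,761.71 = £21,140.52; Offer Y costs 12 × £1,707.70 + £292.50 = £20,784.90.
Offer Y is cheaper by £21,140.52 − £20,784.90 = £355.62.

Offer Y by £360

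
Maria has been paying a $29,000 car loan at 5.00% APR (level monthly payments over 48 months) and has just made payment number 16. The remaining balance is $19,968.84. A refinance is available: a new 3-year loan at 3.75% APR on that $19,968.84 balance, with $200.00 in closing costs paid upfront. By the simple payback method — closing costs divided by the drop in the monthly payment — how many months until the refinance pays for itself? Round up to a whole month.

3 months

Current payment = 29,000 × 5%/12 / (1 − (1+0.0041667)^−48) = $667.85.
Refinanced payment = 19,968.84 × 0.0031250 / (1 − (1+0.0031250)^−36) = $587.34.
Monthly savings = $667.85 − $587.34 = $80.51.
Break-even = $200.00 / $80.51 = 2.48 → 3 months.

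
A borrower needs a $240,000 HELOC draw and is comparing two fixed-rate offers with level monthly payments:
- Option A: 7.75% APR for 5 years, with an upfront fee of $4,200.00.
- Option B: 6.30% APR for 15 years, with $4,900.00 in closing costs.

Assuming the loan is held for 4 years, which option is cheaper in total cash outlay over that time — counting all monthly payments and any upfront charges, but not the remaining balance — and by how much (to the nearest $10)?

Option B by $132,420

Option A: at 7.75% the monthly rate is 0.0064583, so the payment is 240,000 × 0.0064583 / (1 − 1.0064583^−60) = $4,837.67.
Option B: monthly rate = 6.3%/12 = 0.0052500; payment = 240,000 × 0.0052500 / (1 − (1+0.0052500)^−180) = $2,064.36.
Over 48 months: Option A costs 48 × $4,837.67 + $4,200.00 = $236,408.16; Option B costs 48 × $2,064.36 + $4,900.00 = $103,989.28.
Option B is cheaper by $236,408.16 − $103,989.28 = $132,418.88.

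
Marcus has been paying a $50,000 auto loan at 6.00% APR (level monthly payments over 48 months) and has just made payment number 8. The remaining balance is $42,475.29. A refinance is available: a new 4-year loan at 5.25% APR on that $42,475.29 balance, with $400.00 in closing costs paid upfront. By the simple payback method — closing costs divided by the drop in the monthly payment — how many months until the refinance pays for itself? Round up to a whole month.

3 months

Current payment = 50,000 × 6%/12 / (1 − (1+0.0050000)^−48) = $1,174.25.
Refinanced payment = 42,475.29 × 0.0043750 / (1 − (1+0.0043750)^−48) = $982.99.
Monthly savings = $1,174.25 − $982.99 = $191.26.
Break-even = $400.00 / $191.26 = 2.09 → 3 months.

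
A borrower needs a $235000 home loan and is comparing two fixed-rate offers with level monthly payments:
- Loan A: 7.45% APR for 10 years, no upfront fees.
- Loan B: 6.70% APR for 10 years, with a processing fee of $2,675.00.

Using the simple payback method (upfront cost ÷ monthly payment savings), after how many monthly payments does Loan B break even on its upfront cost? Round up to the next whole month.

Loan A: monthly rate = 7.45%/12 = 0.0062083; payment = 235,000 × 0.0062083 / (1 − (1+0.0062083)^−120) = $2,783.36.
Loan B: monthly rate = 6.7%/12 = 0.0055833; payment = 235,000 × 0.0055833 / (1 − (1+0.0055833)^−120) = $2,692.35.
Monthly savings = $2,783.36 − $2,692.35 = $91.01.
Break-even = $2,675.00 / $91.01 = 29.39 → 30 months.

30 months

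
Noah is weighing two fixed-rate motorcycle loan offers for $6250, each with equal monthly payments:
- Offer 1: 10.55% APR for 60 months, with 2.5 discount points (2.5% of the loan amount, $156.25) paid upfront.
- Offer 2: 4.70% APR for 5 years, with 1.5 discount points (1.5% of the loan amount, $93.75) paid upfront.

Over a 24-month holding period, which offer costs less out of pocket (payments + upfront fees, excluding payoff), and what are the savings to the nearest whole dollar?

Offer 2 by $480

Offer 1: at 10.55% the monthly rate is 0.0087917, so the payment is 6,250 × 0.0087917 / (1 − 1.0087917^−60) = $134.49.
Offer 2: at 4.70% the monthly rate is 0.0039167, so the payment is 6,250 × 0.0039167 / (1 − 1.0039167^−60) = $117.09.
Over 24 months: Offer 1 costs 24 × $134.49 + $156.25 = $3,384.01; Offer 2 costs 24 × $117.09 + $93.75 = $2,903.91.
Offer 2 is cheaper by $3,384.01 − $2,903.91 = $480.10.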